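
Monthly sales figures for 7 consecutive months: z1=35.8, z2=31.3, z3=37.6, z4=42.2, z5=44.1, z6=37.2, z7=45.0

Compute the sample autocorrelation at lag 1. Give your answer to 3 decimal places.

0.186

Mean z̄ = (35.8 + 31.3 + 37.6 + 42.2 + 44.1 + 37.2 + 45.0)/7 = 39.0286
Deviations from mean: -3.2286, -7.7286, -1.4286, 3.1714, 5.0714, -1.8286, 5.9714
Σ(z_t−z̄)(z_{t+1}−z̄) = (24.9522) + (11.0408) + (-4.5306) + (16.0837) + (-9.2735) + (-10.9192) = 27.3535
Denominator Σ(z_t−z̄)² = 146.9743
r_1 = 27.3535 / 146.9743 = 0.186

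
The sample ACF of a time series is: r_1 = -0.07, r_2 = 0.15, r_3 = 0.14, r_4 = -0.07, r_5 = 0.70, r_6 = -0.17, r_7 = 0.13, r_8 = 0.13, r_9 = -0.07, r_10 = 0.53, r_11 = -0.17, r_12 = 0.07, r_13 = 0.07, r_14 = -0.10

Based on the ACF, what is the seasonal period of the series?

The largest autocorrelation is r_5 = 0.70, with a weaker echo at lag 10 (0.53); the remaining lags stay at or below 0.15.
The dominant spike at lag 5 indicates a seasonal period of 5.

5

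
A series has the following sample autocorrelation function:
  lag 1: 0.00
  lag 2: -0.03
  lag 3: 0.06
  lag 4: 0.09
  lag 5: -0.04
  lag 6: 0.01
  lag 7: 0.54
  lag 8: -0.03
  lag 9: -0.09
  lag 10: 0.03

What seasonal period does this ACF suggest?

The largest autocorrelation is r_7 = 0.54; the remaining lags stay at or below 0.09.
The dominant spike at lag 7 indicates a seasonal period of 7.

7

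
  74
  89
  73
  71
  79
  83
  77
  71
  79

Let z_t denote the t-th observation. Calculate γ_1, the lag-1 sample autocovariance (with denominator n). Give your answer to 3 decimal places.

Mean z̄ = (74 + 89 + 73 + 71 + 79 + 83 + 77 + 71 + 79)/9 = 77.3333
Σ_{t=1}^{8}(z_t−z̄)(z_{t+1}−z̄) = -73.4444
γ_1 = -73.4444 / 9 = -8.160

-8.160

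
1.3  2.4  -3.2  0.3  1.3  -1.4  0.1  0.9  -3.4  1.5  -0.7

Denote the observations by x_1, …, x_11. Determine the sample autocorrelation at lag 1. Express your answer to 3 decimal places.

Mean x̄ = (1.3 + 2.4 − 3.2 + 0.3 + 1.3 − 1.4 + 0.1 + 0.9 − 3.4 + 1.5 − 0.7)/11 = -0.0818
Numerator Σ_{t=1}^{10}(x_t−x̄)(x_{t+1}−x̄) = -16.3394
Denominator Σ(x_t−x̄)² = 36.4764
r_1 = -16.3394 / 36.4764 = -0.448

-0.448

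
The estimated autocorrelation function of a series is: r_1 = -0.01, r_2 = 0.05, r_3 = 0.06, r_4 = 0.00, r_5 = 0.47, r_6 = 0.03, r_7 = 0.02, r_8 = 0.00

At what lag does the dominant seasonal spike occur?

5

The largest autocorrelation is r_5 = 0.47; the remaining lags stay at or below 0.06.
The dominant spike at lag 5 indicates a seasonal period of 5.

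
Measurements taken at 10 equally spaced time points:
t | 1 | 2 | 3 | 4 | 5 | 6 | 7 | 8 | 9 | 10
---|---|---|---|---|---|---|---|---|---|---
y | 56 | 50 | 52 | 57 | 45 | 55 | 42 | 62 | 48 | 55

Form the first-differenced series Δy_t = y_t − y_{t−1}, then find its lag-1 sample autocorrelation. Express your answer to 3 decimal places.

First differences Δy: -6, 2, 5, -12, 10, -13, 20, -14, 7
Mean of differences = -0.1111
Numerator Σ(Δy_t−Δȳ)(Δy_{t+1}−Δȳ) = -950.2346
Denominator Σ(Δy_t−Δȳ)² = 1122.8889
r_1(Δy) = -950.2346 / 1122.8889 = -0.846

-0.846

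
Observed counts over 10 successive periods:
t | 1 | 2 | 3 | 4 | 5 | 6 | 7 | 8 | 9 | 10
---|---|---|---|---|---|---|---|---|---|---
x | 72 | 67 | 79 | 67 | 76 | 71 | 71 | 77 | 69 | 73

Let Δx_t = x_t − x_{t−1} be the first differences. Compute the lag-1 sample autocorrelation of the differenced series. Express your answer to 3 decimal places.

First differences Δx: -5, 12, -12, 9, -5, 0, 6, -8, 4
Mean of differences = 0.1111
Numerator Σ(Δx_t−Δx̄)(Δx_{t+1}−Δx̄) = -437.2346
Denominator Σ(Δx_t−Δx̄)² = 534.8889
r_1(Δx) = -437.2346 / 534.8889 = -0.817

-0.817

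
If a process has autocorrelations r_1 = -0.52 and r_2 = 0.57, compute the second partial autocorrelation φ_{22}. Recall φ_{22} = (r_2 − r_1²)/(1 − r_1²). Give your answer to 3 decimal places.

φ_{22} = (r_2 − r_1²) / (1 − r_1²)
r_1² = (-0.52)² = 0.2704
Numerator = 0.57 − 0.2704 = 0.2996; denominator = 1 − 0.2704 = 0.7296
φ_{22} = 0.2996 / 0.7296 = 0.411

0.411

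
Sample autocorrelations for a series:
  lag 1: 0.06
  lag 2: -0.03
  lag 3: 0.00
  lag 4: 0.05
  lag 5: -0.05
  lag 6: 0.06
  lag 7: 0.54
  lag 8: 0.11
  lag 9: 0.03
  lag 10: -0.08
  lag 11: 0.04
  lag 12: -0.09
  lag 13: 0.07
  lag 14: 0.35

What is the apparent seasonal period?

7

The largest autocorrelation is r_7 = 0.54, with a weaker echo at lag 14 (0.35); the remaining lags stay at or below 0.11.
The dominant spike at lag 7 indicates a seasonal period of 7.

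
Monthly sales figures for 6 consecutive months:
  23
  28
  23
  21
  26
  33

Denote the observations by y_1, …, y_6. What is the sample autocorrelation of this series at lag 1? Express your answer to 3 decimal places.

Mean ȳ = (23 + 28 + 23 + 21 + 26 + 33)/6 = 25.6667
Deviations from mean: -2.6667, 2.3333, -2.6667, -4.6667, 0.3333, 7.3333
Numerator Σ_{t=1}^{5}(y_t−ȳ)(y_{t+1}−ȳ) = 0.8889
Denominator Σ(y_t−ȳ)² = 95.3333
r_1 = 0.8889 / 95.3333 = 0.009

0.009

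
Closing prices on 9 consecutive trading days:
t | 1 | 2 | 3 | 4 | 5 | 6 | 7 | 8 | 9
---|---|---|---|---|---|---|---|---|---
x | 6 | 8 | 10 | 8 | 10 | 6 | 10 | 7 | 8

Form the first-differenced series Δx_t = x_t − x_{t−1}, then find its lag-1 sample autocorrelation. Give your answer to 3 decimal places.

First differences Δx: 2, 2, -2, 2, -4, 4, -3, 1
Mean of differences = 0.2500
Numerator Σ(Δx_t−Δx̄)(Δx_{t+1}−Δx̄) = -42.8125
Denominator Σ(Δx_t−Δx̄)² = 57.5000
r_1(Δx) = -42.8125 / 57.5000 = -0.745

-0.745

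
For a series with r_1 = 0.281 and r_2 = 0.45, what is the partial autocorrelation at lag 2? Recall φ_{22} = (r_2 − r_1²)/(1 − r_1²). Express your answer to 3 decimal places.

φ_{22} = (r_2 − r_1²) / (1 − r_1²)
r_1² = (0.281)² = 0.078961
Numerator = 0.45 − 0.0790 = 0.3710; denominator = 1 − 0.0790 = 0.9210
φ_{22} = 0.3710 / 0.9210 = 0.403

0.403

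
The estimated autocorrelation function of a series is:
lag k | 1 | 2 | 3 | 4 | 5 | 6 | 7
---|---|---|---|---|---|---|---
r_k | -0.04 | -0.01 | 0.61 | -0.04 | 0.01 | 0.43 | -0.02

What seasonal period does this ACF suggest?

3

The largest autocorrelation is r_3 = 0.61, with a weaker echo at lag 6 (0.43); the remaining lags stay at or below 0.01.
The dominant spike at lag 3 indicates a seasonal period of 3.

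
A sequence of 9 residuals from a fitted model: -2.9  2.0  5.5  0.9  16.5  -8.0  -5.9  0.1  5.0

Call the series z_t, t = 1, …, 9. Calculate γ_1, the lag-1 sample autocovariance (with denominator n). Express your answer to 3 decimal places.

-8.702

Mean z̄ = (-2.9 + 2.0 + 5.5 + 0.9 + 16.5 − 8.0 − 5.9 + 0.1 + 5.0)/9 = 1.4667
Σ_{t=1}^{8}(z_t−z̄)(z_{t+1}−z̄) = -78.3211
γ_1 = -78.3211 / 9 = -8.702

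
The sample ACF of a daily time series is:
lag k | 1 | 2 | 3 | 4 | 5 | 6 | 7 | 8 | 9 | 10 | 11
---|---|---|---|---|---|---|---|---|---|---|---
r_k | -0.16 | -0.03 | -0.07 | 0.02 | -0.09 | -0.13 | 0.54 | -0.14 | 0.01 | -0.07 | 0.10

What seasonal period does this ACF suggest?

The largest autocorrelation is r_7 = 0.54; the remaining lags stay at or below 0.10.
The dominant spike at lag 7 indicates a seasonal period of 7.

7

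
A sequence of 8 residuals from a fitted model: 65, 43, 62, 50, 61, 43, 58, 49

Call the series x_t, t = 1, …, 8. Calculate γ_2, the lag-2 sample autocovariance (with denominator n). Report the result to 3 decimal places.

39.371

Mean x̄ = (65 + 43 + 62 + 50 + 61 + 43 + 58 + 49)/8 = 53.8750
Deviations: 11.1250, -10.8750, 8.1250, -3.8750, 7.1250, -10.8750, 4.1250, -4.8750
Σ_{t=1}^{6}(x_t−x̄)(x_{t+2}−x̄) = 314.9688
γ_2 = 314.9688 / 8 = 39.371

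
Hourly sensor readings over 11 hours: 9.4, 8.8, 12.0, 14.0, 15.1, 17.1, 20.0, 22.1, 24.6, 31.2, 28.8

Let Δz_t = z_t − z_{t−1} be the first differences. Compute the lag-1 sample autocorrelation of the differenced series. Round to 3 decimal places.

First differences Δz: -0.6, 3.2, 2.0, 1.1, 2.0, 2.9, 2.1, 2.5, 6.6, -2.4
Mean of differences = 1.9400
Numerator Σ(Δz_t−Δz̄)(Δz_{t+1}−Δz̄) = -20.5396
Denominator Σ(Δz_t−Δz̄)² = 50.5640
r_1(Δz) = -20.5396 / 50.5640 = -0.406

-0.406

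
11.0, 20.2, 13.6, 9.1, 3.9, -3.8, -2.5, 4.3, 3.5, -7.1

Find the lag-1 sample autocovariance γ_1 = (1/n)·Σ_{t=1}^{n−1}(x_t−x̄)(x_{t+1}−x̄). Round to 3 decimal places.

35.093

Mean x̄ = (11.0 + 20.2 + 13.6 + 9.1 + 3.9 − 3.8 − 2.5 + 4.3 + 3.5 − 7.1)/10 = 5.2200
Σ_{t=1}^{9}(x_t−x̄)(x_{t+1}−x̄) = 350.9256
γ_1 = 350.9256 / 10 = 35.093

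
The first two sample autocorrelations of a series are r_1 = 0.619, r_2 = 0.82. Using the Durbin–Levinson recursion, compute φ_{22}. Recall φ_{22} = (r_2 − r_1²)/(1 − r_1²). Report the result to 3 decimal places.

0.708

φ_{22} = (r_2 − r_1²) / (1 − r_1²)
r_1² = (0.619)² = 0.383161
Numerator = 0.82 − 0.3832 = 0.4368; denominator = 1 − 0.3832 = 0.6168
φ_{22} = 0.4368 / 0.6168 = 0.708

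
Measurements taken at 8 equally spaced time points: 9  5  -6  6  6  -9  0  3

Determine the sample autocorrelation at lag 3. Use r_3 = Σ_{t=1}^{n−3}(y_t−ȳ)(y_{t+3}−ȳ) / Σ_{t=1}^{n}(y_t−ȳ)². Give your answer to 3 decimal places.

Mean ȳ = (9 + 5 − 6 + 6 + 6 − 9 + 0 + 3)/8 = 1.7500
Deviations from mean: 7.2500, 3.2500, -7.7500, 4.2500, 4.2500, -10.7500, -1.7500, 1.2500
Numerator Σ_{t=1}^{5}(y_t−ȳ)(y_{t+3}−ȳ) = 125.8125
Denominator Σ(y_t−ȳ)² = 279.5000
r_3 = 125.8125 / 279.5000 = 0.450

0.450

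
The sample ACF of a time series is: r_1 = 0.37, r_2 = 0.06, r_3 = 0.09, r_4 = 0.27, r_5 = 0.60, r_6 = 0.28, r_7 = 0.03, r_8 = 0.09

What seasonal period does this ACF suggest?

5

The largest autocorrelation is r_5 = 0.60; the remaining lags stay at or below 0.37. The elevated value at lag 1 (0.37), dropping to 0.06 at lag 2, reflects decaying short-term dependence rather than seasonality.
The dominant spike at lag 5 indicates a seasonal period of 5.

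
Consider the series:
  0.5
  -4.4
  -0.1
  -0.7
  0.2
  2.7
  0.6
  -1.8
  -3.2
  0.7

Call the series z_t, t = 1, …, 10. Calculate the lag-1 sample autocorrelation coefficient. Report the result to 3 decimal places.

-0.031

Mean z̄ = (0.5 − 4.4 − 0.1 − 0.7 + 0.2 + 2.7 + 0.6 − 1.8 − 3.2 + 0.7)/10 = -0.5500
Numerator Σ_{t=1}^{9}(z_t−z̄)(z_{t+1}−z̄) = -1.2175
Denominator Σ(z_t−z̄)² = 38.7450
r_1 = -1.2175 / 38.7450 = -0.031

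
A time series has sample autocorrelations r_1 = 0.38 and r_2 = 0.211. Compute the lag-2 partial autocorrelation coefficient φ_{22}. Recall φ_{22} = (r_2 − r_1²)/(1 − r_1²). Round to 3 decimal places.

0.078

φ_{22} = (r_2 − r_1²) / (1 − r_1²)
r_1² = (0.38)² = 0.1444
Numerator = 0.211 − 0.1444 = 0.0666; denominator = 1 − 0.1444 = 0.8556
φ_{22} = 0.0666 / 0.8556 = 0.078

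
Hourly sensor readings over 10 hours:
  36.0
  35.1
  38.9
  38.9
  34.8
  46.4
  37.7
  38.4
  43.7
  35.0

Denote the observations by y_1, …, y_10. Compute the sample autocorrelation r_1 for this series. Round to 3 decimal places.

-0.360

Mean ȳ = (36.0 + 35.1 + 38.9 + 38.9 + 34.8 + 46.4 + 37.7 + 38.4 + 43.7 + 35.0)/10 = 38.4900
Numerator Σ_{t=1}^{9}(y_t−ȳ)(y_{t+1}−ȳ) = -48.3111
Denominator Σ(y_t−ȳ)² = 134.1690
r_1 = -48.3111 / 134.1690 = -0.360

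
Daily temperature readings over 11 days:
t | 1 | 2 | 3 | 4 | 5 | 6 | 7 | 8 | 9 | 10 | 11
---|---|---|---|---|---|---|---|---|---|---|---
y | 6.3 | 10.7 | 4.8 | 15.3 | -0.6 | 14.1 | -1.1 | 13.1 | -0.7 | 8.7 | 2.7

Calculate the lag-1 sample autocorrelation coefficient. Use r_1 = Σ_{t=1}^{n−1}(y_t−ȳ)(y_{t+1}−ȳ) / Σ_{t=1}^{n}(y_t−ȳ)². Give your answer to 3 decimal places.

-0.846

Mean ȳ = (6.3 + 10.7 + 4.8 + 15.3 − 0.6 + 14.1 − 1.1 + 13.1 − 0.7 + 8.7 + 2.7)/11 = 6.6636
Numerator Σ_{t=1}^{10}(y_t−ȳ)(y_{t+1}−ȳ) = -319.9959
Denominator Σ(y_t−ȳ)² = 378.3255
r_1 = -319.9959 / 378.3255 = -0.846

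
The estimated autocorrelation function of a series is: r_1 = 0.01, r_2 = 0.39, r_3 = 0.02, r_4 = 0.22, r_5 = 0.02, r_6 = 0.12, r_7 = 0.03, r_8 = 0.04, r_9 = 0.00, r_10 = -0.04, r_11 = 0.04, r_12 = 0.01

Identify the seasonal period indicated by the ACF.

The largest autocorrelation is r_2 = 0.39, with a weaker echo at lag 4 (0.22); the remaining lags stay at or below 0.12.
The dominant spike at lag 2 indicates a seasonal period of 2.

2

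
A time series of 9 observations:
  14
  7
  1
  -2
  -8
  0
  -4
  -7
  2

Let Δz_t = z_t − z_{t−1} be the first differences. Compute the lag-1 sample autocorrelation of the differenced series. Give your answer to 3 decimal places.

-0.143

First differences Δz: -7, -6, -3, -6, 8, -4, -3, 9
Mean of differences = -1.5000
Numerator Σ(Δz_t−Δz̄)(Δz_{t+1}−Δz̄) = -40.2500
Denominator Σ(Δz_t−Δz̄)² = 282.0000
r_1(Δz) = -40.2500 / 282.0000 = -0.143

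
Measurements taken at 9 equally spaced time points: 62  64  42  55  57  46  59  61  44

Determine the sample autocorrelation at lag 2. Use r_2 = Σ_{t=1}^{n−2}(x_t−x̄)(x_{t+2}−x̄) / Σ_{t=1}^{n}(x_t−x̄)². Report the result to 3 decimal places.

-0.391

Mean x̄ = (62 + 64 + 42 + 55 + 57 + 46 + 59 + 61 + 44)/9 = 54.4444
Σ(x_t−x̄)(x_{t+2}−x̄) = (-94.0247) + (5.3086) + (-31.8025) + (-4.6914) + (11.6420) + (-55.3580) + (-47.5802) = -216.5062
Denominator Σ(x_t−x̄)² = 554.2222
r_2 = -216.5062 / 554.2222 = -0.391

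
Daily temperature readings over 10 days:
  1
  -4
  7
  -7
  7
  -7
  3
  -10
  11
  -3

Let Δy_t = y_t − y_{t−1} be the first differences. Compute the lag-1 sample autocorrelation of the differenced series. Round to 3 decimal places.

-0.874

First differences Δy: -5, 11, -14, 14, -14, 10, -13, 21, -14
Mean of differences = -0.4444
Numerator Σ(Δy_t−Δȳ)(Δy_{t+1}−Δȳ) = -1431.5309
Denominator Σ(Δy_t−Δȳ)² = 1638.2222
r_1(Δy) = -1431.5309 / 1638.2222 = -0.874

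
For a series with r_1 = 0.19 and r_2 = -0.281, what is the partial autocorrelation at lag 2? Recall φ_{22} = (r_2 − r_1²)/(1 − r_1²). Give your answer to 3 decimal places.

-0.329

φ_{22} = (r_2 − r_1²) / (1 − r_1²)
r_1² = (0.19)² = 0.0361
Numerator = -0.281 − 0.0361 = -0.3171; denominator = 1 − 0.0361 = 0.9639
φ_{22} = -0.3171 / 0.9639 = -0.329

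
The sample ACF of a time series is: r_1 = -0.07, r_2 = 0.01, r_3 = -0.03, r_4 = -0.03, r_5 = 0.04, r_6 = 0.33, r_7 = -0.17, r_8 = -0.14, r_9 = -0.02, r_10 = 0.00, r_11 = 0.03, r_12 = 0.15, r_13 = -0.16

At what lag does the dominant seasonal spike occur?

6

The largest autocorrelation is r_6 = 0.33, with a weaker echo at lag 12 (0.15); the remaining lags stay at or below 0.04.
The dominant spike at lag 6 indicates a seasonal period of 6.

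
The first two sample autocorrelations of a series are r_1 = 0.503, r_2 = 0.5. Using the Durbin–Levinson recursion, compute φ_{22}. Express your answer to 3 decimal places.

φ_{22} = (r_2 − r_1²) / (1 − r_1²)
r_1² = (0.503)² = 0.253009
Numerator = 0.5 − 0.2530 = 0.2470; denominator = 1 − 0.2530 = 0.7470
φ_{22} = 0.2470 / 0.7470 = 0.331

0.331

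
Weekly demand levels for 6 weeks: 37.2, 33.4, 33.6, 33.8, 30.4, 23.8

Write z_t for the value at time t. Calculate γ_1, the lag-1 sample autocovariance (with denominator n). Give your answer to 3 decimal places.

Mean z̄ = (37.2 + 33.4 + 33.6 + 33.8 + 30.4 + 23.8)/6 = 32.0333
Σ_{t=1}^{5}(z_t−z̄)(z_{t+1}−z̄) = 22.5322
γ_1 = 22.5322 / 6 = 3.755

3.755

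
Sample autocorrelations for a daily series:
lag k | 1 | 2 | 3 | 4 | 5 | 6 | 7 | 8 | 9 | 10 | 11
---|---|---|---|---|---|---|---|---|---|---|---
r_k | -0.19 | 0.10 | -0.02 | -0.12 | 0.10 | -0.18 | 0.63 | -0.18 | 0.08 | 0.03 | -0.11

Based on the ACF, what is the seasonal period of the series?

7

The largest autocorrelation is r_7 = 0.63; the remaining lags stay at or below 0.10.
The dominant spike at lag 7 indicates a seasonal period of 7.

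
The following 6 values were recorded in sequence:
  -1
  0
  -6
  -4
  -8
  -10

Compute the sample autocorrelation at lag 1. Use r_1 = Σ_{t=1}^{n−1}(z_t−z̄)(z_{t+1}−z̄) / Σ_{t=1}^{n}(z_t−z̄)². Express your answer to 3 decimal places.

0.334

Mean z̄ = (-1 + 0 − 6 − 4 − 8 − 10)/6 = -4.8333
Deviations from mean: 3.8333, 4.8333, -1.1667, 0.8333, -3.1667, -5.1667
Numerator Σ_{t=1}^{5}(z_t−z̄)(z_{t+1}−z̄) = 25.6389
Denominator Σ(z_t−z̄)² = 76.8333
r_1 = 25.6389 / 76.8333 = 0.334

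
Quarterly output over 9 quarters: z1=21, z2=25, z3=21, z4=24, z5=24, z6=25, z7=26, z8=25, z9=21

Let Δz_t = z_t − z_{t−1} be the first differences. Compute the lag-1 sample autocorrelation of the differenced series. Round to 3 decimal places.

First differences Δz: 4, -4, 3, 0, 1, 1, -1, -4
Mean of differences = 0.0000
Numerator Σ(Δz_t−Δz̄)(Δz_{t+1}−Δz̄) = -24.0000
Denominator Σ(Δz_t−Δz̄)² = 60.0000
r_1(Δz) = -24.0000 / 60.0000 = -0.400

-0.400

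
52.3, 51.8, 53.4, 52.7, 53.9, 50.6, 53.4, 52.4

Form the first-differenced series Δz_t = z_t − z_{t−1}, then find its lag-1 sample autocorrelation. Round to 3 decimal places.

-0.768

First differences Δz: -0.5, 1.6, -0.7, 1.2, -3.3, 2.8, -1.0
Mean of differences = 0.0143
Numerator Σ(Δz_t−Δz̄)(Δz_{t+1}−Δz̄) = -18.7831
Denominator Σ(Δz_t−Δz̄)² = 24.4686
r_1(Δz) = -18.7831 / 24.4686 = -0.768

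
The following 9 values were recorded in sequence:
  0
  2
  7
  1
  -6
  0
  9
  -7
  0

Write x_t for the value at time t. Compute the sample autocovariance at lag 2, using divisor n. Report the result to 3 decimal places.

-11.358

Mean x̄ = (0 + 2 + 7 + 1 − 6 + 0 + 9 − 7 + 0)/9 = 0.6667
Σ_{t=1}^{7}(x_t−x̄)(x_{t+2}−x̄) = -102.2222
γ_2 = -102.2222 / 9 = -11.358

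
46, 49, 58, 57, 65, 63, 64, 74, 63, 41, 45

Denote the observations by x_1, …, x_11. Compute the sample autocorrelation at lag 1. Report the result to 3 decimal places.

Mean x̄ = (46 + 49 + 58 + 57 + 65 + 63 + 64 + 74 + 63 + 41 + 45)/11 = 56.8182
Numerator Σ_{t=1}^{10}(x_t−x̄)(x_{t+1}−x̄) = 490.7851
Denominator Σ(x_t−x̄)² = 1059.6364
r_1 = 490.7851 / 1059.6364 = 0.463

0.463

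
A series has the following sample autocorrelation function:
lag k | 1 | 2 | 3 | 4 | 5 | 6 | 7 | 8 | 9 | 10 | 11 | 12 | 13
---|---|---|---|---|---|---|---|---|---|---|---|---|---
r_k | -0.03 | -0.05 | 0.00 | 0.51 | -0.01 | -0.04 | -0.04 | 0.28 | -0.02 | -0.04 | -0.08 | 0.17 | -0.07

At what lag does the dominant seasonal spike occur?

4

The largest autocorrelation is r_4 = 0.51, with weaker echoes at lags 8 (0.28) and 12 (0.17); the remaining lags stay at or below 0.00.
The dominant spike at lag 4 indicates a seasonal period of 4.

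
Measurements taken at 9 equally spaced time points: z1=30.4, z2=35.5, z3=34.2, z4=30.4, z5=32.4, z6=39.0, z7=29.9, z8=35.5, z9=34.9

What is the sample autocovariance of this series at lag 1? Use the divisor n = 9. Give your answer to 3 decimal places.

-3.778

Mean z̄ = (30.4 + 35.5 + 34.2 + 30.4 + 32.4 + 39.0 + 29.9 + 35.5 + 34.9)/9 = 33.5778
Σ_{t=1}^{8}(z_t−z̄)(z_{t+1}−z̄) = -34.0027
γ_1 = -34.0027 / 9 = -3.778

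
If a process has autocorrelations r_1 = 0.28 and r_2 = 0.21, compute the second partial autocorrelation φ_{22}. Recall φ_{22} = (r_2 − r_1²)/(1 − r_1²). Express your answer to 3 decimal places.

φ_{22} = (r_2 − r_1²) / (1 − r_1²)
r_1² = (0.28)² = 0.0784
Numerator = 0.21 − 0.0784 = 0.1316; denominator = 1 − 0.0784 = 0.9216
φ_{22} = 0.1316 / 0.9216 = 0.143

0.143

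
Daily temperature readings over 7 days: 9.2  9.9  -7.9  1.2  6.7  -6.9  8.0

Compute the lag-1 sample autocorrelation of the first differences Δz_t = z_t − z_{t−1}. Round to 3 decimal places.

First differences Δz: 0.7, -17.8, 9.1, 5.5, -13.6, 14.9
Mean of differences = -0.2000
Numerator Σ(Δz_t−Δz̄)(Δz_{t+1}−Δz̄) = -405.2300
Denominator Σ(Δz_t−Δz̄)² = 837.1200
r_1(Δz) = -405.2300 / 837.1200 = -0.484

-0.484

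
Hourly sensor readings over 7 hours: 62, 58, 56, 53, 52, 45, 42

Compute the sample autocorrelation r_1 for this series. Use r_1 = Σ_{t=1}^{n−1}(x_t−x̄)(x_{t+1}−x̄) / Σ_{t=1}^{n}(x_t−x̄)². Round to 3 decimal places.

Mean x̄ = (62 + 58 + 56 + 53 + 52 + 45 + 42)/7 = 52.5714
Numerator Σ_{t=1}^{6}(x_t−x̄)(x_{t+1}−x̄) = 155.3878
Denominator Σ(x_t−x̄)² = 299.7143
r_1 = 155.3878 / 299.7143 = 0.518

0.518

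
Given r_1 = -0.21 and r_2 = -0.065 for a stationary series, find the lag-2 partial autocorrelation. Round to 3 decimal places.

-0.114

φ_{22} = (r_2 − r_1²) / (1 − r_1²)
r_1² = (-0.21)² = 0.0441
Numerator = -0.065 − 0.0441 = -0.1091; denominator = 1 − 0.0441 = 0.9559
φ_{22} = -0.1091 / 0.9559 = -0.114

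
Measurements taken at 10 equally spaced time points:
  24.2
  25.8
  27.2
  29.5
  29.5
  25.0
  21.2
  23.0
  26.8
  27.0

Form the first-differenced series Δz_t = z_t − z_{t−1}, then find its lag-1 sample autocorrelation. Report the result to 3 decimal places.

0.373

First differences Δz: 1.6, 1.4, 2.3, 0.0, -4.5, -3.8, 1.8, 3.8, 0.2
Mean of differences = 0.3111
Numerator Σ(Δz_t−Δz̄)(Δz_{t+1}−Δz̄) = 22.9121
Denominator Σ(Δz_t−Δz̄)² = 61.3489
r_1(Δz) = 22.9121 / 61.3489 = 0.373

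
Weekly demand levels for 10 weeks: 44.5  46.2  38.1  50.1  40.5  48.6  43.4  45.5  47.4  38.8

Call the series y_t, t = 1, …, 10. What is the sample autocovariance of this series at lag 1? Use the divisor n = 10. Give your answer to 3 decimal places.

Mean ȳ = (44.5 + 46.2 + 38.1 + 50.1 + 40.5 + 48.6 + 43.4 + 45.5 + 47.4 + 38.8)/10 = 44.3100
Σ_{t=1}^{9}(y_t−ȳ)(y_{t+1}−ȳ) = -104.0741
γ_1 = -104.0741 / 10 = -10.407

-10.407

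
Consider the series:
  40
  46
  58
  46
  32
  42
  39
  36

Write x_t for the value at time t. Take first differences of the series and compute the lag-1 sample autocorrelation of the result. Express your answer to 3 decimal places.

First differences Δx: 6, 12, -12, -14, 10, -3, -3
Mean of differences = -0.5714
Numerator Σ(Δx_t−Δx̄)(Δx_{t+1}−Δx̄) = -69.3265
Denominator Σ(Δx_t−Δx̄)² = 635.7143
r_1(Δx) = -69.3265 / 635.7143 = -0.109

-0.109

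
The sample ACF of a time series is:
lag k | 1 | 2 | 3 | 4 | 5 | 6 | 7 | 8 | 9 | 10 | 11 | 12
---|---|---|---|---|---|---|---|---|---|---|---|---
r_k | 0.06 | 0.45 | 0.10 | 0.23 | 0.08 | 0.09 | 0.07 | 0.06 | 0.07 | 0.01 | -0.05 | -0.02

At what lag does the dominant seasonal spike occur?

The largest autocorrelation is r_2 = 0.45, with a weaker echo at lag 4 (0.23); the remaining lags stay at or below 0.10.
The dominant spike at lag 2 indicates a seasonal period of 2.

2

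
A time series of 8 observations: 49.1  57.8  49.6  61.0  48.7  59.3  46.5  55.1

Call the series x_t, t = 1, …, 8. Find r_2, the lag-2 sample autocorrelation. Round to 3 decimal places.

0.713

Mean x̄ = (49.1 + 57.8 + 49.6 + 61.0 + 48.7 + 59.3 + 46.5 + 55.1)/8 = 53.3875
Deviations from mean: -4.2875, 4.4125, -3.7875, 7.6125, -4.6875, 5.9125, -6.8875, 1.7125
Σ(x_t−x̄)(x_{t+2}−x̄) = (16.2389) + (33.5902) + (17.7539) + (45.0089) + (32.2852) + (10.1252) = 155.0022
Denominator Σ(x_t−x̄)² = 217.4488
r_2 = 155.0022 / 217.4488 = 0.713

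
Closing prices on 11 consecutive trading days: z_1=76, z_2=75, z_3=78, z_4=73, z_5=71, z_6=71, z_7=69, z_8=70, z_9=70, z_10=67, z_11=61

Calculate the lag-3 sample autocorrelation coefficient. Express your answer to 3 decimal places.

Mean z̄ = (76 + 75 + 78 + 73 + 71 + 71 + 69 + 70 + 70 + 67 + 61)/11 = 71.0000
Numerator Σ_{t=1}^{8}(z_t−z̄)(z_{t+3}−z̄) = 24.0000
Denominator Σ(z_t−z̄)² = 216.0000
r_3 = 24.0000 / 216.0000 = 0.111

0.111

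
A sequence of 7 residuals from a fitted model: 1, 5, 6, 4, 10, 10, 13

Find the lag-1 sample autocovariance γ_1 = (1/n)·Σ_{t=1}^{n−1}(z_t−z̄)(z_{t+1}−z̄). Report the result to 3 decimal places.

Mean z̄ = (1 + 5 + 6 + 4 + 10 + 10 + 13)/7 = 7.0000
Deviations: -6.0000, -2.0000, -1.0000, -3.0000, 3.0000, 3.0000, 6.0000
Σ_{t=1}^{6}(z_t−z̄)(z_{t+1}−z̄) = 35.0000
γ_1 = 35.0000 / 7 = 5.000

5.000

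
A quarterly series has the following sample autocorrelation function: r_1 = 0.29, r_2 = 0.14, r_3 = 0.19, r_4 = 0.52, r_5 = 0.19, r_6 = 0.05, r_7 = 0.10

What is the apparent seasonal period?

4

The largest autocorrelation is r_4 = 0.52; the remaining lags stay at or below 0.29. The elevated value at lag 1 (0.29), dropping to 0.14 at lag 2, reflects decaying short-term dependence rather than seasonality.
The dominant spike at lag 4 indicates a seasonal period of 4.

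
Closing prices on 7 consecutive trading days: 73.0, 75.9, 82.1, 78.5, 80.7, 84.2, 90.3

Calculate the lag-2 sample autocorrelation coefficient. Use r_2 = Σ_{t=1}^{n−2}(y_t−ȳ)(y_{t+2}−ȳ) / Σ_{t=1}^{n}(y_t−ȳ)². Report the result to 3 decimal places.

Mean ȳ = (73.0 + 75.9 + 82.1 + 78.5 + 80.7 + 84.2 + 90.3)/7 = 80.6714
Deviations from mean: -7.6714, -4.7714, 1.4286, -2.1714, 0.0286, 3.5286, 9.6286
Numerator Σ_{t=1}^{5}(y_t−ȳ)(y_{t+2}−ȳ) = -7.9445
Denominator Σ(y_t−ȳ)² = 193.5343
r_2 = -7.9445 / 193.5343 = -0.041

-0.041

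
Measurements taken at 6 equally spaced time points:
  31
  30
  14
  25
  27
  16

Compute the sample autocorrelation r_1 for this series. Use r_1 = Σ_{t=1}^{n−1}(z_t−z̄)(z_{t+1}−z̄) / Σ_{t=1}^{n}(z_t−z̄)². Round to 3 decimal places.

-0.189

Mean z̄ = (31 + 30 + 14 + 25 + 27 + 16)/6 = 23.8333
Deviations from mean: 7.1667, 6.1667, -9.8333, 1.1667, 3.1667, -7.8333
Σ(z_t−z̄)(z_{t+1}−z̄) = (44.1944) + (-60.6389) + (-11.4722) + (3.6944) + (-24.8056) = -49.0278
Denominator Σ(z_t−z̄)² = 258.8333
r_1 = -49.0278 / 258.8333 = -0.189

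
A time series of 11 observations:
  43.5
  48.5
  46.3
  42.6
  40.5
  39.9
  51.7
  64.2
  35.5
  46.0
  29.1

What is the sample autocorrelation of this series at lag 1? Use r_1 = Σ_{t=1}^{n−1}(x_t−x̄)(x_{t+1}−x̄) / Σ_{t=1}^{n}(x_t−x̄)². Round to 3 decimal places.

Mean x̄ = (43.5 + 48.5 + 46.3 + 42.6 + 40.5 + 39.9 + 51.7 + 64.2 + 35.5 + 46.0 + 29.1)/11 = 44.3455
Numerator Σ_{t=1}^{10}(x_t−x̄)(x_{t+1}−x̄) = -77.1521
Denominator Σ(x_t−x̄)² = 821.0873
r_1 = -77.1521 / 821.0873 = -0.094

-0.094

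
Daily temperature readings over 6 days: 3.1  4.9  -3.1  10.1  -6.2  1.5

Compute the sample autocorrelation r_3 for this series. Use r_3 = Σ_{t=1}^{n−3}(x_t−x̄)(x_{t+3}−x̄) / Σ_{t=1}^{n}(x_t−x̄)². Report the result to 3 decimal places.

Mean x̄ = (3.1 + 4.9 − 3.1 + 10.1 − 6.2 + 1.5)/6 = 1.7167
Deviations from mean: 1.3833, 3.1833, -4.8167, 8.3833, -7.9167, -0.2167
Σ(x_t−x̄)(x_{t+3}−x̄) = (11.5969) + (-25.2014) + (1.0436) = -12.5608
Denominator Σ(x_t−x̄)² = 168.2483
r_3 = -12.5608 / 168.2483 = -0.075

-0.075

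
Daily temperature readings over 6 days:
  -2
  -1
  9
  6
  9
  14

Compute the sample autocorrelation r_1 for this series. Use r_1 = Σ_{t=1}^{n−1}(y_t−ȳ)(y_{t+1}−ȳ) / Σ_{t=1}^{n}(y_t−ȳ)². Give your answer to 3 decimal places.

0.302

Mean ȳ = (-2 − 1 + 9 + 6 + 9 + 14)/6 = 5.8333
Deviations from mean: -7.8333, -6.8333, 3.1667, 0.1667, 3.1667, 8.1667
Numerator Σ_{t=1}^{5}(y_t−ȳ)(y_{t+1}−ȳ) = 58.8056
Denominator Σ(y_t−ȳ)² = 194.8333
r_1 = 58.8056 / 194.8333 = 0.302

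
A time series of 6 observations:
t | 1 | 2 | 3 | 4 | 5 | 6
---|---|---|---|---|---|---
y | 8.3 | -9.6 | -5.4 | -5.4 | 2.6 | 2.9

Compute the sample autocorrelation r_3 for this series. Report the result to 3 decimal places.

-0.392

Mean ȳ = (8.3 − 9.6 − 5.4 − 5.4 + 2.6 + 2.9)/6 = -1.1000
Numerator Σ_{t=1}^{3}(y_t−ȳ)(y_{t+3}−ȳ) = -89.0700
Denominator Σ(y_t−ȳ)² = 227.2800
r_3 = -89.0700 / 227.2800 = -0.392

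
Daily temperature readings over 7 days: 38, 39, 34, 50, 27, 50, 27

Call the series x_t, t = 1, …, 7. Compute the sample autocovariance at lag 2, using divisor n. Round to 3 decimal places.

45.790

Mean x̄ = (38 + 39 + 34 + 50 + 27 + 50 + 27)/7 = 37.8571
Σ_{t=1}^{5}(x_t−x̄)(x_{t+2}−x̄) = 320.5306
γ_2 = 320.5306 / 7 = 45.790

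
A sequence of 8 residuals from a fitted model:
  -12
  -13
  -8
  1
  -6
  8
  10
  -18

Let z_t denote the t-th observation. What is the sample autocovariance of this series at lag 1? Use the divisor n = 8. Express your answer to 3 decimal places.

Mean z̄ = (-12 − 13 − 8 + 1 − 6 + 8 + 10 − 18)/8 = -4.7500
Deviations: -7.2500, -8.2500, -3.2500, 5.7500, -1.2500, 12.7500, 14.7500, -13.2500
Σ_{t=1}^{7}(z_t−z̄)(z_{t+1}−z̄) = 37.4375
γ_1 = 37.4375 / 8 = 4.680

4.680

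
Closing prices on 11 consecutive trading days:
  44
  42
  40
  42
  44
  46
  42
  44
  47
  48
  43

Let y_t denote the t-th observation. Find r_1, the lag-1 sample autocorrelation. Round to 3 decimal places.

0.343

Mean ȳ = (44 + 42 + 40 + 42 + 44 + 46 + 42 + 44 + 47 + 48 + 43)/11 = 43.8182
Numerator Σ_{t=1}^{10}(y_t−ȳ)(y_{t+1}−ȳ) = 19.7851
Denominator Σ(y_t−ȳ)² = 57.6364
r_1 = 19.7851 / 57.6364 = 0.343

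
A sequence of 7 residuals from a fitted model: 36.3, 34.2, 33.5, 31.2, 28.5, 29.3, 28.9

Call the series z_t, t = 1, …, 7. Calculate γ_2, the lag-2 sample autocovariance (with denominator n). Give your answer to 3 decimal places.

Mean z̄ = (36.3 + 34.2 + 33.5 + 31.2 + 28.5 + 29.3 + 28.9)/7 = 31.7000
Σ_{t=1}^{5}(z_t−z̄)(z_{t+2}−z̄) = 11.4300
γ_2 = 11.4300 / 7 = 1.633

1.633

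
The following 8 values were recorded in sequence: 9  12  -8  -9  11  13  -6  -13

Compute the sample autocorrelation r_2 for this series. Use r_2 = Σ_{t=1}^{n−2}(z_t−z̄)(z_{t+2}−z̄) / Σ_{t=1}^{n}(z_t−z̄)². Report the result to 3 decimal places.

-0.737

Mean z̄ = (9 + 12 − 8 − 9 + 11 + 13 − 6 − 13)/8 = 1.1250
Deviations from mean: 7.8750, 10.8750, -9.1250, -10.1250, 9.8750, 11.8750, -7.1250, -14.1250
Σ(z_t−z̄)(z_{t+2}−z̄) = (-71.8594) + (-110.1094) + (-90.1094) + (-120.2344) + (-70.3594) + (-167.7344) = -630.4063
Denominator Σ(z_t−z̄)² = 854.8750
r_2 = -630.4063 / 854.8750 = -0.737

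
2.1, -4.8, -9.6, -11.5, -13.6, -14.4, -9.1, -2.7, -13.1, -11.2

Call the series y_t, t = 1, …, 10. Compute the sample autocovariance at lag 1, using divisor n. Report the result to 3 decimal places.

Mean ȳ = (2.1 − 4.8 − 9.6 − 11.5 − 13.6 − 14.4 − 9.1 − 2.7 − 13.1 − 11.2)/10 = -8.7900
Σ_{t=1}^{9}(y_t−ȳ)(y_{t+1}−ȳ) = 66.4239
γ_1 = 66.4239 / 10 = 6.642

6.642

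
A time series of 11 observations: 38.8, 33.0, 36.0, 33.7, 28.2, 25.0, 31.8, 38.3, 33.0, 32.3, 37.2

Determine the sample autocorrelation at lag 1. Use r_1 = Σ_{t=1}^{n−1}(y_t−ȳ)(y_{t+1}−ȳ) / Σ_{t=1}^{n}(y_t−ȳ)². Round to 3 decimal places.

Mean ȳ = (38.8 + 33.0 + 36.0 + 33.7 + 28.2 + 25.0 + 31.8 + 38.3 + 33.0 + 32.3 + 37.2)/11 = 33.3909
Numerator Σ_{t=1}^{10}(y_t−ȳ)(y_{t+1}−ȳ) = 39.5154
Denominator Σ(y_t−ȳ)² = 176.1491
r_1 = 39.5154 / 176.1491 = 0.224

0.224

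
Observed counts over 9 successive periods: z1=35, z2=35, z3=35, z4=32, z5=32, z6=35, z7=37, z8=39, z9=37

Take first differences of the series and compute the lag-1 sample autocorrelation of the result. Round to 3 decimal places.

0.167

First differences Δz: 0, 0, -3, 0, 3, 2, 2, -2
Mean of differences = 0.2500
Numerator Σ(Δz_t−Δz̄)(Δz_{t+1}−Δz̄) = 4.9375
Denominator Σ(Δz_t−Δz̄)² = 29.5000
r_1(Δz) = 4.9375 / 29.5000 = 0.167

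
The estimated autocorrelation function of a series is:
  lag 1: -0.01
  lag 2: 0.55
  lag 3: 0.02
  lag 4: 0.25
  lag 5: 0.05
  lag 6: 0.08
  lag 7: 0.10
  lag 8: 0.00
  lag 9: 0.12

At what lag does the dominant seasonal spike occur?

2

The largest autocorrelation is r_2 = 0.55, with a weaker echo at lag 4 (0.25); the remaining lags stay at or below 0.12.
The dominant spike at lag 2 indicates a seasonal period of 2.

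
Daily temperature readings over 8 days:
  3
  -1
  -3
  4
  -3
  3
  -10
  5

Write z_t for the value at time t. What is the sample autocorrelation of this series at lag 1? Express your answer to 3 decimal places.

Mean z̄ = (3 − 1 − 3 + 4 − 3 + 3 − 10 + 5)/8 = -0.2500
Numerator Σ_{t=1}^{7}(z_t−z̄)(z_{t+1}−z̄) = -115.5625
Denominator Σ(z_t−z̄)² = 177.5000
r_1 = -115.5625 / 177.5000 = -0.651

-0.651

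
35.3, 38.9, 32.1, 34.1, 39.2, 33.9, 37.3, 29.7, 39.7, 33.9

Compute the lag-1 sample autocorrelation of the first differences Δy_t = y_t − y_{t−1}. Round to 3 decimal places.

First differences Δy: 3.6, -6.8, 2.0, 5.1, -5.3, 3.4, -7.6, 10.0, -5.8
Mean of differences = -0.1556
Numerator Σ(Δy_t−Δȳ)(Δy_{t+1}−Δȳ) = -232.6698
Denominator Σ(Δy_t−Δȳ)² = 320.0422
r_1(Δy) = -232.6698 / 320.0422 = -0.727

-0.727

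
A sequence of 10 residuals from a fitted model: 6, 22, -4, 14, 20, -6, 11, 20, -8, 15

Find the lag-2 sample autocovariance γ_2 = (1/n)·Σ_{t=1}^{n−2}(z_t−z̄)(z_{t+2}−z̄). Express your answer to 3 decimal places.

-22.500

Mean z̄ = (6 + 22 − 4 + 14 + 20 − 6 + 11 + 20 − 8 + 15)/10 = 9.0000
Σ_{t=1}^{8}(z_t−z̄)(z_{t+2}−z̄) = -225.0000
γ_2 = -225.0000 / 10 = -22.500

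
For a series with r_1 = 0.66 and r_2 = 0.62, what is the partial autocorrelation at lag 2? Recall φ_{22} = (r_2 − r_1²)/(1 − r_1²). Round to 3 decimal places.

φ_{22} = (r_2 − r_1²) / (1 − r_1²)
r_1² = (0.66)² = 0.4356
Numerator = 0.62 − 0.4356 = 0.1844; denominator = 1 − 0.4356 = 0.5644
φ_{22} = 0.1844 / 0.5644 = 0.327

0.327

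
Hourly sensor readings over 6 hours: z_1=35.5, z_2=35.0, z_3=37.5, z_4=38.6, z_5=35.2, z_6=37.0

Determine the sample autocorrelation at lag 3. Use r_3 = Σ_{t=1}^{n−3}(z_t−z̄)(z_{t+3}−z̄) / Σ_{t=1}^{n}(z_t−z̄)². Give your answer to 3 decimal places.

Mean z̄ = (35.5 + 35.0 + 37.5 + 38.6 + 35.2 + 37.0)/6 = 36.4667
Deviations from mean: -0.9667, -1.4667, 1.0333, 2.1333, -1.2667, 0.5333
Σ(z_t−z̄)(z_{t+3}−z̄) = (-2.0622) + (1.8578) + (0.5511) = 0.3467
Denominator Σ(z_t−z̄)² = 10.5933
r_3 = 0.3467 / 10.5933 = 0.033

0.033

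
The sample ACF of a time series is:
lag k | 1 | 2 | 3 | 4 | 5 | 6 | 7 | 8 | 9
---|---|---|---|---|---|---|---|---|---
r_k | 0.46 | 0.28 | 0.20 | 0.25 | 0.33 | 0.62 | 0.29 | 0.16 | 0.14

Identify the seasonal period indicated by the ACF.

6

The largest autocorrelation is r_6 = 0.62; the remaining lags stay at or below 0.46. The elevated value at lag 1 (0.46), dropping to 0.28 at lag 2, reflects decaying short-term dependence rather than seasonality.
The dominant spike at lag 6 indicates a seasonal period of 6.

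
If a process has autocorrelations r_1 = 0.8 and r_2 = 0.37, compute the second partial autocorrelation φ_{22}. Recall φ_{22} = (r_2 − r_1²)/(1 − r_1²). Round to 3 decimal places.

-0.750

φ_{22} = (r_2 − r_1²) / (1 − r_1²)
r_1² = (0.8)² = 0.64
Numerator = 0.37 − 0.6400 = -0.2700; denominator = 1 − 0.6400 = 0.3600
φ_{22} = -0.2700 / 0.3600 = -0.750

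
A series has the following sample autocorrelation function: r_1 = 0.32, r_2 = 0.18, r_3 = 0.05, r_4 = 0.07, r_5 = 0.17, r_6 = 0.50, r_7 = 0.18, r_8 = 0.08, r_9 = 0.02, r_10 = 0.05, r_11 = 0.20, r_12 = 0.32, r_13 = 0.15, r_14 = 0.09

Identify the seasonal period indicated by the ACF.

The largest autocorrelation is r_6 = 0.50; the remaining lags stay at or below 0.32. The elevated value at lag 1 (0.32), dropping to 0.18 at lag 2, reflects decaying short-term dependence rather than seasonality.
The dominant spike at lag 6 indicates a seasonal period of 6.

6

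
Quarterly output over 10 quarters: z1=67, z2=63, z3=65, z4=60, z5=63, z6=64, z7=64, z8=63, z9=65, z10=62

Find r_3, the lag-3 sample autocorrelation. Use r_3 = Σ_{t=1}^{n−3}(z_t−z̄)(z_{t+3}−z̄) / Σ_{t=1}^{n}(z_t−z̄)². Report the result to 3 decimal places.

-0.385

Mean z̄ = (67 + 63 + 65 + 60 + 63 + 64 + 64 + 63 + 65 + 62)/10 = 63.6000
Numerator Σ_{t=1}^{7}(z_t−z̄)(z_{t+3}−z̄) = -12.4800
Denominator Σ(z_t−z̄)² = 32.4000
r_3 = -12.4800 / 32.4000 = -0.385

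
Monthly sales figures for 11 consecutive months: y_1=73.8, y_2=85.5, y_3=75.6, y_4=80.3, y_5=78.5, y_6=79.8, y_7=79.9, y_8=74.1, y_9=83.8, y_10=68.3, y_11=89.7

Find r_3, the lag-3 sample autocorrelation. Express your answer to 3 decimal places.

-0.187

Mean ȳ = (73.8 + 85.5 + 75.6 + 80.3 + 78.5 + 79.8 + 79.9 + 74.1 + 83.8 + 68.3 + 89.7)/11 = 79.0273
Numerator Σ_{t=1}^{8}(y_t−ȳ)(y_{t+3}−ȳ) = -67.2668
Denominator Σ(y_t−ȳ)² = 360.2618
r_3 = -67.2668 / 360.2618 = -0.187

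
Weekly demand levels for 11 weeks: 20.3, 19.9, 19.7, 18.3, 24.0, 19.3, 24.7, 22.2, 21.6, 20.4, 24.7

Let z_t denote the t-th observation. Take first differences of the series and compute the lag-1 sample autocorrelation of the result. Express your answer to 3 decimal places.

First differences Δz: -0.4, -0.2, -1.4, 5.7, -4.7, 5.4, -2.5, -0.6, -1.2, 4.3
Mean of differences = 0.4400
Numerator Σ(Δz_t−Δz̄)(Δz_{t+1}−Δz̄) = -76.6436
Denominator Σ(Δz_t−Δz̄)² = 110.5040
r_1(Δz) = -76.6436 / 110.5040 = -0.694

-0.694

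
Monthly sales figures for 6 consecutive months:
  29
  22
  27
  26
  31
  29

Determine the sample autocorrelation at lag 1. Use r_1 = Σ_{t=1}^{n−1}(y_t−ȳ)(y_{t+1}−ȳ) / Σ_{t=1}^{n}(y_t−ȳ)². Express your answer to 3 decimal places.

Mean ȳ = (29 + 22 + 27 + 26 + 31 + 29)/6 = 27.3333
Deviations from mean: 1.6667, -5.3333, -0.3333, -1.3333, 3.6667, 1.6667
Numerator Σ_{t=1}^{5}(y_t−ȳ)(y_{t+1}−ȳ) = -5.4444
Denominator Σ(y_t−ȳ)² = 49.3333
r_1 = -5.4444 / 49.3333 = -0.110

-0.110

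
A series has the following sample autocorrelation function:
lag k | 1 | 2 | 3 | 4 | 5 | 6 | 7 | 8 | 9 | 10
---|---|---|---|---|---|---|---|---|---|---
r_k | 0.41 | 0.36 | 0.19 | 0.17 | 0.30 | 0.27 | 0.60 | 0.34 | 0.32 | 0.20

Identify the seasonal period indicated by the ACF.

The largest autocorrelation is r_7 = 0.60; the remaining lags stay at or below 0.41. The elevated value at lag 1 (0.41), dropping to 0.36 at lag 2, reflects decaying short-term dependence rather than seasonality.
The dominant spike at lag 7 indicates a seasonal period of 7.

7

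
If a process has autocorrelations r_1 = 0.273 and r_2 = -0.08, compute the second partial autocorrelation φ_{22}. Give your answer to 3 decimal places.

φ_{22} = (r_2 − r_1²) / (1 − r_1²)
r_1² = (0.273)² = 0.074529
Numerator = -0.08 − 0.0745 = -0.1545; denominator = 1 − 0.0745 = 0.9255
φ_{22} = -0.1545 / 0.9255 = -0.167

-0.167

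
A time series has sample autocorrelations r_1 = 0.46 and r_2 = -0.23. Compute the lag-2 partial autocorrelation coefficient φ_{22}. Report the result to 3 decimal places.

-0.560

φ_{22} = (r_2 − r_1²) / (1 − r_1²)
r_1² = (0.46)² = 0.2116
Numerator = -0.23 − 0.2116 = -0.4416; denominator = 1 − 0.2116 = 0.7884
φ_{22} = -0.4416 / 0.7884 = -0.560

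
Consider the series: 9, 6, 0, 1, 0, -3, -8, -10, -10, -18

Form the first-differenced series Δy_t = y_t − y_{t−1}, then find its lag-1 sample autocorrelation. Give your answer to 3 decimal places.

-0.265

First differences Δy: -3, -6, 1, -1, -3, -5, -2, 0, -8
Mean of differences = -3.0000
Numerator Σ(Δy_t−Δȳ)(Δy_{t+1}−Δȳ) = -18.0000
Denominator Σ(Δy_t−Δȳ)² = 68.0000
r_1(Δy) = -18.0000 / 68.0000 = -0.265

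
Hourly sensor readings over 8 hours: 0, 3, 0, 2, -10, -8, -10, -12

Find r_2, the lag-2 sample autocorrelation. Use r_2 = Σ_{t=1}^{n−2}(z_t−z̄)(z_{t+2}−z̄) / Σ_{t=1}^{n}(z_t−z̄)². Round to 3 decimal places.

Mean z̄ = (0 + 3 + 0 + 2 − 10 − 8 − 10 − 12)/8 = -4.3750
Numerator Σ_{t=1}^{6}(z_t−z̄)(z_{t+2}−z̄) = 77.7188
Denominator Σ(z_t−z̄)² = 267.8750
r_2 = 77.7188 / 267.8750 = 0.290

0.290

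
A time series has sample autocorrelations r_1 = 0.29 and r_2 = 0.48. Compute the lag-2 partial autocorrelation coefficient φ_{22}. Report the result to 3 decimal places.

φ_{22} = (r_2 − r_1²) / (1 − r_1²)
r_1² = (0.29)² = 0.0841
Numerator = 0.48 − 0.0841 = 0.3959; denominator = 1 − 0.0841 = 0.9159
φ_{22} = 0.3959 / 0.9159 = 0.432

0.432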